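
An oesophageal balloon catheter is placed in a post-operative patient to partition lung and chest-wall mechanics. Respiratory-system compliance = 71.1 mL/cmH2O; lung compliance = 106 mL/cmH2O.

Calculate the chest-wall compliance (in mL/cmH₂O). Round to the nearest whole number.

1/Ccw = 1/Crs − 1/CL.
1/Ccw = 1/71.1 − 1/106 = 0.004631.
Ccw = 215.94 mL/cmH2O.

216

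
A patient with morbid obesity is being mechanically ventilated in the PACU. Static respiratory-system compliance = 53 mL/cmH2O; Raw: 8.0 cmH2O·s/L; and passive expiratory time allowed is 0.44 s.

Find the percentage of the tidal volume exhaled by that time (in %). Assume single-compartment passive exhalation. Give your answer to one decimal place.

64.6

τ = R × C = 8.0 × 53 mL/cmH2O = 8.0 × 0.053 L/cmH2O = 0.424 s.
Passive exhalation: V(t)/V₀ = e^(−t/τ) = e^(−0.44/0.424) = 0.3543.
Fraction exhaled = 1 − 0.3543 = 0.6457 → 64.57%.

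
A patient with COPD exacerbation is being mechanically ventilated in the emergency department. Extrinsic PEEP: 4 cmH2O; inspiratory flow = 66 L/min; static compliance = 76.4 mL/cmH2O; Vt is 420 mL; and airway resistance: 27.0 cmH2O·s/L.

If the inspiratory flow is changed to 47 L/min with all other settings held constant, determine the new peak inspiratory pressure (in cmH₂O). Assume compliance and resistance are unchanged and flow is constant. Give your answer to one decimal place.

Flow: 66 L/min ÷ 60 = 1.1 L/s.
New flow: 47 L/min ÷ 60 = 0.7833 L/s.
PIP = Vt/C + R·V̇ + PEEP (constant-flow equation of motion).
Only the resistive term changes: ΔPIP = R × ΔV̇ = 27.0 × (0.7833 − 1.1) = 27.0 × -0.3167 = -8.551 cmH2O.
Original PIP = 420/76.4 + 27.0×1.1 + 4 = 39.197 cmH2O; new PIP = 39.197 + (-8.551) = 30.646 cmH2O.

30.6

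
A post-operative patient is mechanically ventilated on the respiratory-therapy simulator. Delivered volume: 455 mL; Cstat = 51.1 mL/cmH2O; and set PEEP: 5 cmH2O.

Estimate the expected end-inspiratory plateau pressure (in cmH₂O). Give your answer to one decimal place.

Pplat = PEEP + Vt / Cstat = 5 + 455 / 51.1 = 5 + 8.904 = 13.904 cmH2O.

13.9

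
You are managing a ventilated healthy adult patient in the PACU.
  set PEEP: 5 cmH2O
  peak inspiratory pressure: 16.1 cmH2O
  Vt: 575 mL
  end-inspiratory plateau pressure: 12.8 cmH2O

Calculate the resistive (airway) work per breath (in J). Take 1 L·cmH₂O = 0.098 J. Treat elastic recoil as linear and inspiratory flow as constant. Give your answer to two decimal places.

0.19

With constant inspiratory flow the resistive pressure is constant at PIP − Pplat = 16.1 − 12.8 = 3.3 cmH2O, so resistive work = 3.3 × 0.575 = 1.898 L·cmH2O.
× 0.098 J/(L·cmH2O) → 0.186 J.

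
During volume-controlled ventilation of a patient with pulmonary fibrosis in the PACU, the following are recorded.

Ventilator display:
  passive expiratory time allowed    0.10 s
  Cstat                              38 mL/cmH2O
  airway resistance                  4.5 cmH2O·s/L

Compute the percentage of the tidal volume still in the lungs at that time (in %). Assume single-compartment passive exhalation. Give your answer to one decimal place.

τ = R × C = 4.5 × 38 mL/cmH2O = 4.5 × 0.038 L/cmH2O = 0.171 s.
Passive exhalation: V(t)/V₀ = e^(−t/τ) = e^(−0.10/0.171) = 0.5572.
Fraction remaining = 0.5572 → 55.72%.

55.7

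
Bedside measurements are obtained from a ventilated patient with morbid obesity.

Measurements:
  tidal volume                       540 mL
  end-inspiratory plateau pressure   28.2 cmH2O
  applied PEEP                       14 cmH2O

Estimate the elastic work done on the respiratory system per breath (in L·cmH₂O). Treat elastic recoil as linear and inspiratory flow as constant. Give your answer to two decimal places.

Elastic work ≈ ½ × (Pplat − PEEP) × Vt = 0.5 × (28.2 − 14) × 0.540 L = 0.5 × 14.2 × 0.540 = 3.834 L·cmH2O.

3.83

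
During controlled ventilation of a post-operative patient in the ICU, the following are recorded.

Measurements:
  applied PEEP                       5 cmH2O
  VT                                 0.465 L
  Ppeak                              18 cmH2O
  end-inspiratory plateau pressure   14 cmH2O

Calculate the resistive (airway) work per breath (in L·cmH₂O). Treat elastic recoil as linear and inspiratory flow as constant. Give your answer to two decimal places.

1.86

With constant inspiratory flow the resistive pressure is constant at PIP − Pplat = 18 − 14 = 4.0 cmH2O, so resistive work = 4.0 × 0.465 = 1.86 L·cmH2O.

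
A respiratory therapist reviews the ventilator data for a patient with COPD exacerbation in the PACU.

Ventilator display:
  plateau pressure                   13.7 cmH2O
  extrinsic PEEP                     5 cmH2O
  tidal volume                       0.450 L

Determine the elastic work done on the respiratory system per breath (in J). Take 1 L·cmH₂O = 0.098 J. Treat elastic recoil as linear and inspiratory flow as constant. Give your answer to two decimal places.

Elastic work ≈ ½ × (Pplat − PEEP) × Vt = 0.5 × (13.7 − 5) × 0.450 L = 0.5 × 8.7 × 0.450 = 1.958 L·cmH2O.
× 0.098 J/(L·cmH2O) → 0.1919 J.

0.19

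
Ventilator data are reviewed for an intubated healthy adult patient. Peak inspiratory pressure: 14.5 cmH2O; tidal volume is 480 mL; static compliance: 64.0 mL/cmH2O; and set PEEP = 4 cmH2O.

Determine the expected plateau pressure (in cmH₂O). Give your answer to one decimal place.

Pplat = PEEP + Vt / Cstat = 4 + 480 / 64.0 = 4 + 7.5 = 11.5 cmH2O.

11.5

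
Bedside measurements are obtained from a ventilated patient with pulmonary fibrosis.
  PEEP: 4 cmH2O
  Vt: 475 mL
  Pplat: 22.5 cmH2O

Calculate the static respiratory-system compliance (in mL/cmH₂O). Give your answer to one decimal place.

Cstat = Vt / (Pplat − PEEP) = 475 / (22.5 − 4) = 475 / 18.5 = 25.676 mL/cmH2O.

25.7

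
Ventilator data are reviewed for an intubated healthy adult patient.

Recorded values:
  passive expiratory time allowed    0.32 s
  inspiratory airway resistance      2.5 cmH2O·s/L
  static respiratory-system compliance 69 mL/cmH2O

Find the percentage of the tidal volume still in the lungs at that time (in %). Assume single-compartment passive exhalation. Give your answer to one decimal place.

15.6

τ = R × C = 2.5 × 69 mL/cmH2O = 2.5 × 0.069 L/cmH2O = 0.1725 s.
Passive exhalation: V(t)/V₀ = e^(−t/τ) = e^(−0.32/0.1725) = 0.1564.
Fraction remaining = 0.1564 → 15.64%.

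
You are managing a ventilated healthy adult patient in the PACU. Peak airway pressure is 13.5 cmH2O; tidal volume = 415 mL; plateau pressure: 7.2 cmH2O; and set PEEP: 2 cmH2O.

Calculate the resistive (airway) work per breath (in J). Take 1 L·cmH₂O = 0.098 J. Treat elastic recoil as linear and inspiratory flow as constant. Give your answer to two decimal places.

With constant inspiratory flow the resistive pressure is constant at PIP − Pplat = 13.5 − 7.2 = 6.3 cmH2O, so resistive work = 6.3 × 0.415 = 2.615 L·cmH2O.
× 0.098 J/(L·cmH2O) → 0.2563 J.

0.26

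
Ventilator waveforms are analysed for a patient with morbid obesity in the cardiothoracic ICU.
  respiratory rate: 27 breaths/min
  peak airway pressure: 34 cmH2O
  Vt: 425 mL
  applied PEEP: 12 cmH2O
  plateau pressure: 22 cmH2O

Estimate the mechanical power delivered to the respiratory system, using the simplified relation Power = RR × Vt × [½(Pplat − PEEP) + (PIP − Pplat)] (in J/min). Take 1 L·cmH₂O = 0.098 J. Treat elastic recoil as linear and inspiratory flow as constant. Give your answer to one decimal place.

19.1

Per-breath work = Vt × [½(Pplat−PEEP) + (PIP−Pplat)] = 0.425 × [0.5×10.0 + 12.0] = 0.425 × 17.0 = 7.225 L·cmH2O.
Power = 27 × 7.225 = 195.08 L·cmH2O/min.
× 0.098 J/(L·cmH2O) → 19.118 J/min.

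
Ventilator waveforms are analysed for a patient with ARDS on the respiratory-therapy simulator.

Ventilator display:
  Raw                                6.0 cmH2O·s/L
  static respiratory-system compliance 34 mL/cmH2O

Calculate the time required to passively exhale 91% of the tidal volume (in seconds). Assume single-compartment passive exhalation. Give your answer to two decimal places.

0.49

τ = R × C = 6.0 × 34 mL/cmH2O = 6.0 × 0.034 L/cmH2O = 0.204 s.
Exhaled fraction f = 1 − e^(−t/τ) → t = −τ·ln(1 − f) = −0.204·ln(0.09) = 0.4912 s.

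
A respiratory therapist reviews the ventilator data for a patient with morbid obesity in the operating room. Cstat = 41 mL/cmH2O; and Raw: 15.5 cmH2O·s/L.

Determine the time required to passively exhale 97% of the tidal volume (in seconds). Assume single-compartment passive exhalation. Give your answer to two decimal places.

2.23

τ = R × C = 15.5 × 41 mL/cmH2O = 15.5 × 0.041 L/cmH2O = 0.6355 s.
Exhaled fraction f = 1 − e^(−t/τ) → t = −τ·ln(1 − f) = −0.6355·ln(0.03) = 2.228 s.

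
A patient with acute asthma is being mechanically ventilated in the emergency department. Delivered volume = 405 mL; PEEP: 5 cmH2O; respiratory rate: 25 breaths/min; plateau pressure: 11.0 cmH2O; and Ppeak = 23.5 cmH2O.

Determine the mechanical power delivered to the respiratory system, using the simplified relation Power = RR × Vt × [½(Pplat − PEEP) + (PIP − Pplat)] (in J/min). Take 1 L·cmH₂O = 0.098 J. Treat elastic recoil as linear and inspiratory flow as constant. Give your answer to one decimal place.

Per-breath work = Vt × [½(Pplat−PEEP) + (PIP−Pplat)] = 0.405 × [0.5×6.0 + 12.5] = 0.405 × 15.5 = 6.278 L·cmH2O.
Power = 25 × 6.278 = 156.95 L·cmH2O/min.
× 0.098 J/(L·cmH2O) → 15.381 J/min.

15.4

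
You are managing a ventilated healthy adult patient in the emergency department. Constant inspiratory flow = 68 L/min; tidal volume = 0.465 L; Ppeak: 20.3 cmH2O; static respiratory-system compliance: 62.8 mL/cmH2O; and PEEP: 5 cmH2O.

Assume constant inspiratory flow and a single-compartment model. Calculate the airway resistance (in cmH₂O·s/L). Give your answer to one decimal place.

7.0

Flow: 68 L/min ÷ 60 = 1.1333 L/s.
Equation of motion (constant flow): PIP = Vt/C + R·V̇ + PEEP.
R·V̇ = PIP − Vt/C − PEEP = 20.3 − 465/62.8 − 5 = 20.3 − 7.404 − 5 = 7.896 cmH2O.
R = 7.896 / 1.1333 = 6.967 cmH2O·s/L.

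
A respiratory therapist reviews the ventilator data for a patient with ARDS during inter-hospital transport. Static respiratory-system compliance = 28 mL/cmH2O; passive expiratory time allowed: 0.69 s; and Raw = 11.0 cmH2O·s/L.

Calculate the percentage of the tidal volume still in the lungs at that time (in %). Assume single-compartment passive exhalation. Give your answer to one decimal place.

10.6

τ = R × C = 11.0 × 28 mL/cmH2O = 11.0 × 0.028 L/cmH2O = 0.308 s.
Passive exhalation: V(t)/V₀ = e^(−t/τ) = e^(−0.69/0.308) = 0.1064.
Fraction remaining = 0.1064 → 10.64%.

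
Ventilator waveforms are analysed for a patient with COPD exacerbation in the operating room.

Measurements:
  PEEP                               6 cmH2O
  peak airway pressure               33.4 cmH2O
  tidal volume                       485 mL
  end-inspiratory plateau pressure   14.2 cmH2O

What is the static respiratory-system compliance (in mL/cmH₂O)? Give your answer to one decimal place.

59.1

Cstat = Vt / (Pplat − PEEP) = 485 / (14.2 − 6) = 485 / 8.2 = 59.146 mL/cmH2O.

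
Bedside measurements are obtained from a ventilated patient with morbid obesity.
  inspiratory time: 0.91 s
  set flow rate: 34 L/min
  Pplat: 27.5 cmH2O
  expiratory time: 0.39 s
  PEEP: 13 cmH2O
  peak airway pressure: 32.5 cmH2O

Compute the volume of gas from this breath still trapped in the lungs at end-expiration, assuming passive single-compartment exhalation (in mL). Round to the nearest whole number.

149

Flow: 34 L/min ÷ 60 = 0.5667 L/s.
Vt = flow × Ti = 0.5667 L/s × 0.91 s × 1000 mL/L = 515.7 mL.
R = (PIP − Pplat)/V̇ = (32.5 − 27.5) / 0.5667 = 5.0/0.5667 = 8.823 cmH2O·s/L.
C = Vt/(Pplat − PEEP) = 515.7 / (27.5 − 13) = 515.7/14.5 = 35.566 mL/cmH2O.
τ = R × C = 8.823 × 0.03557 L/cmH2O = 0.3138 s.
Fraction remaining = e^(−Te/τ) = e^(−0.39/0.3138) = 0.2886.
Trapped volume = 515.7 × 0.2886 = 148.83 mL.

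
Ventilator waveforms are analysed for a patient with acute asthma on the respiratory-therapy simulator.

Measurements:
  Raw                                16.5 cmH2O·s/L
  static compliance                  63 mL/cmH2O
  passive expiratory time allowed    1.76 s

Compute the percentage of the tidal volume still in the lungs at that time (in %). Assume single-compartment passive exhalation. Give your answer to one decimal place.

τ = R × C = 16.5 × 63 mL/cmH2O = 16.5 × 0.063 L/cmH2O = 1.04 s.
Passive exhalation: V(t)/V₀ = e^(−t/τ) = e^(−1.76/1.04) = 0.1841.
Fraction remaining = 0.1841 → 18.41%.

18.4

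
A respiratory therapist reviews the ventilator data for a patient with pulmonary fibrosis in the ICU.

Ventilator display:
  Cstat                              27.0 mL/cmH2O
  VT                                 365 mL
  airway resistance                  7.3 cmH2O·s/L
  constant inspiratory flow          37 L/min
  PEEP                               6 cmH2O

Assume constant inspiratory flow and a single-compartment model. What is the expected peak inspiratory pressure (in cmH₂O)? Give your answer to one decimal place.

24.0

Flow: 37 L/min ÷ 60 = 0.6167 L/s.
Equation of motion (constant flow): PIP = Vt/C + R·V̇ + PEEP.
PIP = 365/27.0 + 7.3×0.6167 + 6 = 13.519 + 4.502 + 6 = 24.021 cmH2O.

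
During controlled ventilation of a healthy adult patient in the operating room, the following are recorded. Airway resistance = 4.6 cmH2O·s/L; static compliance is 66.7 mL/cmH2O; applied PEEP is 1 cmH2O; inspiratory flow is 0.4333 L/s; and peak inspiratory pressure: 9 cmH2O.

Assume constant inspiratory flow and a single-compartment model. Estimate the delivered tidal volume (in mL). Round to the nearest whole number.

Equation of motion (constant flow): PIP = Vt/C + R·V̇ + PEEP.
Vt/C = PIP − R·V̇ − PEEP = 9 − 1.993 − 1 = 6.007 cmH2O.
Vt = C × 6.007 = 66.7 × 6.007 = 400.67 mL.

401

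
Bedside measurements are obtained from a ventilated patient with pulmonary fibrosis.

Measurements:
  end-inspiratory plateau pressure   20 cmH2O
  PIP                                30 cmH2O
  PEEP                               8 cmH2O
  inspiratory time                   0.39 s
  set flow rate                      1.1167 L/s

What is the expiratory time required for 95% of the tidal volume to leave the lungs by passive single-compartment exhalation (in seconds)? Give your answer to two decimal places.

0.97

Vt = flow × Ti = 1.1167 L/s × 0.39 s × 1000 mL/L = 435.51 mL.
R = (PIP − Pplat)/V̇ = (30 − 20) / 1.1167 = 10.0/1.1167 = 8.955 cmH2O·s/L.
C = Vt/(Pplat − PEEP) = 435.51 / (20 − 8) = 435.51/12.0 = 36.293 mL/cmH2O.
τ = R × C = 8.955 × 0.03629 L/cmH2O = 0.325 s.
t = −τ·ln(1 − 0.95) = −0.325·ln(0.05) = 0.9736 s.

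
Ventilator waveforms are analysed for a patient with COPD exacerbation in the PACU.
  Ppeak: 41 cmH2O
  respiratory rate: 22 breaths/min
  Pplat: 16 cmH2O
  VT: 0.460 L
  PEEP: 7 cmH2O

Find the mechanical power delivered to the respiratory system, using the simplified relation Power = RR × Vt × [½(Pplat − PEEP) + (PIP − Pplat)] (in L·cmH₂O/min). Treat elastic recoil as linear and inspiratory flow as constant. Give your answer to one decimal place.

298.5

Per-breath work = Vt × [½(Pplat−PEEP) + (PIP−Pplat)] = 0.460 × [0.5×9.0 + 25.0] = 0.460 × 29.5 = 13.57 L·cmH2O.
Power = 22 × 13.57 = 298.54 L·cmH2O/min.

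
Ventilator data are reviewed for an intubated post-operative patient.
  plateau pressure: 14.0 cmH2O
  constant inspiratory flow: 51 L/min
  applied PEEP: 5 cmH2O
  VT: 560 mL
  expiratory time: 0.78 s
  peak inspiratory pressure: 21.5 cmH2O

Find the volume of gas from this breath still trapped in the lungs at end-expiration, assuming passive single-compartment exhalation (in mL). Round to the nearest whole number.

Flow: 51 L/min ÷ 60 = 0.85 L/s.
R = (PIP − Pplat)/V̇ = (21.5 − 14.0) / 0.85 = 7.5/0.85 = 8.824 cmH2O·s/L.
C = Vt/(Pplat − PEEP) = 560.0 / (14.0 − 5) = 560.0/9.0 = 62.222 mL/cmH2O.
τ = R × C = 8.824 × 0.06222 L/cmH2O = 0.549 s.
Fraction remaining = e^(−Te/τ) = e^(−0.78/0.549) = 0.2415.
Trapped volume = 560.0 × 0.2415 = 135.24 mL.

135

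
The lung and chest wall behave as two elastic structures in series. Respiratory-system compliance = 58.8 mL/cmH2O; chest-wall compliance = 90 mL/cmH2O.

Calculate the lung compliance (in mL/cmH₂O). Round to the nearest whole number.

1/CL = 1/Crs − 1/Ccw.
1/CL = 1/58.8 − 1/90 = 0.005896.
CL = 169.61 mL/cmH2O.

170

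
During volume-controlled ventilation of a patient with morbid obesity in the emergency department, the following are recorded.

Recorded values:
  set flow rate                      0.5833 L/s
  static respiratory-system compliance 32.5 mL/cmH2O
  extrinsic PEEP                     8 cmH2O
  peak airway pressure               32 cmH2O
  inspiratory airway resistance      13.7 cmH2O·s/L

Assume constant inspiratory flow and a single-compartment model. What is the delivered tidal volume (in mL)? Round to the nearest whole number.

Equation of motion (constant flow): PIP = Vt/C + R·V̇ + PEEP.
Vt/C = PIP − R·V̇ − PEEP = 32 − 7.991 − 8 = 16.009 cmH2O.
Vt = C × 16.009 = 32.5 × 16.009 = 520.29 mL.

520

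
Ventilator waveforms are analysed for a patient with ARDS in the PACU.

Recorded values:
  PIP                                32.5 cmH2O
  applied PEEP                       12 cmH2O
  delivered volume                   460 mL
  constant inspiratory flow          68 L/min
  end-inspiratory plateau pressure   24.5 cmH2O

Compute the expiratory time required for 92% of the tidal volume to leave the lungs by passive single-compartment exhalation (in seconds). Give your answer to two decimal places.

0.66

Flow: 68 L/min ÷ 60 = 1.1333 L/s.
R = (PIP − Pplat)/V̇ = (32.5 − 24.5) / 1.1333 = 8.0/1.1333 = 7.059 cmH2O·s/L.
C = Vt/(Pplat − PEEP) = 460.0 / (24.5 − 12) = 460.0/12.5 = 36.8 mL/cmH2O.
τ = R × C = 7.059 × 0.0368 L/cmH2O = 0.2598 s.
t = −τ·ln(1 − 0.92) = −0.2598·ln(0.08) = 0.6562 s.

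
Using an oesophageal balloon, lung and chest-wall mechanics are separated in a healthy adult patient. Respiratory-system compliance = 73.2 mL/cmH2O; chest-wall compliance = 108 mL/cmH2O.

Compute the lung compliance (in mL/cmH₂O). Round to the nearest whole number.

227

1/CL = 1/Crs − 1/Ccw.
1/CL = 1/73.2 − 1/108 = 0.004402.
CL = 227.17 mL/cmH2O.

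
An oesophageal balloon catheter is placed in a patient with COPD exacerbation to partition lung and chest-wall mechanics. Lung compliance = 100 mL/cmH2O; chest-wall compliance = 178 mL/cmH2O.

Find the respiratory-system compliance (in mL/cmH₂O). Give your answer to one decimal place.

64.0

Lung and chest wall are elastances in series: 1/Crs = 1/CL + 1/Ccw.
1/Crs = 1/100 + 1/178 = 0.01562.
Crs = 64.02 mL/cmH2O.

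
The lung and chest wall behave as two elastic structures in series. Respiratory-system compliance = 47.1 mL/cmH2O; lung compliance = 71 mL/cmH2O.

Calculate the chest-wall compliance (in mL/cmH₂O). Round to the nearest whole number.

1/Ccw = 1/Crs − 1/CL.
1/Ccw = 1/47.1 − 1/71 = 0.007147.
Ccw = 139.92 mL/cmH2O.

140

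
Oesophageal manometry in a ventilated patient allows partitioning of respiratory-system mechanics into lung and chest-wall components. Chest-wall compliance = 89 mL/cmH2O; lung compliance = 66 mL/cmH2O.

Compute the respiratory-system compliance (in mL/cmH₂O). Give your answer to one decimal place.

37.9

Lung and chest wall are elastances in series: 1/Crs = 1/CL + 1/Ccw.
1/Crs = 1/66 + 1/89 = 0.02639.
Crs = 37.893 mL/cmH2O.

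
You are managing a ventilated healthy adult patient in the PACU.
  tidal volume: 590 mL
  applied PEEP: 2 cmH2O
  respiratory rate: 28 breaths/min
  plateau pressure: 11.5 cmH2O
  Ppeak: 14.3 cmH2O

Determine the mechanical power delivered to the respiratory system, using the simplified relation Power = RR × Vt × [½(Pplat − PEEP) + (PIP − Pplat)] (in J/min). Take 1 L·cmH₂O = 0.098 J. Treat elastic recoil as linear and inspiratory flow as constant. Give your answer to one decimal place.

12.2

Per-breath work = Vt × [½(Pplat−PEEP) + (PIP−Pplat)] = 0.590 × [0.5×9.5 + 2.8] = 0.590 × 7.55 = 4.455 L·cmH2O.
Power = 28 × 4.455 = 124.74 L·cmH2O/min.
× 0.098 J/(L·cmH2O) → 12.225 J/min.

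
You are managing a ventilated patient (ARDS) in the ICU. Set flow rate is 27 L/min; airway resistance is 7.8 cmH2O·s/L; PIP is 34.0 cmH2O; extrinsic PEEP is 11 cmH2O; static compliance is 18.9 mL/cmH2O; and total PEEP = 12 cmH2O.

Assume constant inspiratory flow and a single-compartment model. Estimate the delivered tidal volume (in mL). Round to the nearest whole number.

Flow: 27 L/min ÷ 60 = 0.45 L/s.
Total PEEP = 12 cmH2O (set 11 + intrinsic 1); this is the baseline alveolar pressure.
Equation of motion (constant flow): PIP = Vt/C + R·V̇ + PEEP.
Vt/C = PIP − R·V̇ − PEEP = 34.0 − 3.51 − 12 = 18.49 cmH2O.
Vt = C × 18.49 = 18.9 × 18.49 = 349.46 mL.

349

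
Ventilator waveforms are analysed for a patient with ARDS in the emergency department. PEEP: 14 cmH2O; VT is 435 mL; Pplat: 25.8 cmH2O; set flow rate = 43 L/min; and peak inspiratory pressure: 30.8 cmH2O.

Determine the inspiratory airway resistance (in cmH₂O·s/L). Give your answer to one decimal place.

7.0

Flow: 43 L/min ÷ 60 = 0.7167 L/s.
Raw = (PIP − Pplat) / flow = (30.8 − 25.8) / 0.7167 = 5.0 / 0.7167 = 6.976 cmH2O·s/L.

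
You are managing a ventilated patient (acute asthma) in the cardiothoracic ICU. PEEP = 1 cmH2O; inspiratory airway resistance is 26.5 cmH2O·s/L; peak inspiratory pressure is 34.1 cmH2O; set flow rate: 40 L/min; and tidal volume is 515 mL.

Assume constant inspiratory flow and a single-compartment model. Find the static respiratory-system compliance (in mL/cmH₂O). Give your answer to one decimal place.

Flow: 40 L/min ÷ 60 = 0.6667 L/s.
Equation of motion (constant flow): PIP = Vt/C + R·V̇ + PEEP.
Vt/C = PIP − R·V̇ − PEEP = 34.1 − 26.5×0.6667 − 1 = 34.1 − 17.668 − 1 = 15.432 cmH2O.
C = Vt / 15.432 = 515 / 15.432 = 33.372 mL/cmH2O.

33.4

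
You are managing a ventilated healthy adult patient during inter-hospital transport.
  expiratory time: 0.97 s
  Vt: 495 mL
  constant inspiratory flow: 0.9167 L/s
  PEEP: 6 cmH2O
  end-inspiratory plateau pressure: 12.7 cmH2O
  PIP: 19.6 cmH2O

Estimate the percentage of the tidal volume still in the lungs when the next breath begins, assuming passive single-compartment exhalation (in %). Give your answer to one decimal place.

R = (PIP − Pplat)/V̇ = (19.6 − 12.7) / 0.9167 = 6.9/0.9167 = 7.527 cmH2O·s/L.
C = Vt/(Pplat − PEEP) = 495.0 / (12.7 − 6) = 495.0/6.7 = 73.881 mL/cmH2O.
τ = R × C = 7.527 × 0.07388 L/cmH2O = 0.5561 s.
Fraction remaining at end-expiration = e^(−Te/τ) = e^(−0.97/0.5561) = 0.1748 → 17.48%.

17.5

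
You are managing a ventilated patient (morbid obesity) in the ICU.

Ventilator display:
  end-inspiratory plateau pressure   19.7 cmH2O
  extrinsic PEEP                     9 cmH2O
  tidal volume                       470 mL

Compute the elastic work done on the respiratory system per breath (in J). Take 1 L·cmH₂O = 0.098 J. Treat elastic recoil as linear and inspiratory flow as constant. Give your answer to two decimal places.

Elastic work ≈ ½ × (Pplat − PEEP) × Vt = 0.5 × (19.7 − 9) × 0.470 L = 0.5 × 10.7 × 0.470 = 2.515 L·cmH2O.
× 0.098 J/(L·cmH2O) → 0.2465 J.

0.25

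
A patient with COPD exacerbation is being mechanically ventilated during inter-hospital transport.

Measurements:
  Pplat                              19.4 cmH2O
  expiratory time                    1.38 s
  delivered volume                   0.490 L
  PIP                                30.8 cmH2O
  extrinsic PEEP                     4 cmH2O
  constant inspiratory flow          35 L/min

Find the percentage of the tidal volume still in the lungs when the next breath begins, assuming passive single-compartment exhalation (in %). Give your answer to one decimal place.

Flow: 35 L/min ÷ 60 = 0.5833 L/s.
R = (PIP − Pplat)/V̇ = (30.8 − 19.4) / 0.5833 = 11.4/0.5833 = 19.544 cmH2O·s/L.
C = Vt/(Pplat − PEEP) = 490.0 / (19.4 − 4) = 490.0/15.4 = 31.818 mL/cmH2O.
τ = R × C = 19.544 × 0.03182 L/cmH2O = 0.6219 s.
Fraction remaining at end-expiration = e^(−Te/τ) = e^(−1.38/0.6219) = 0.1087 → 10.87%.

10.9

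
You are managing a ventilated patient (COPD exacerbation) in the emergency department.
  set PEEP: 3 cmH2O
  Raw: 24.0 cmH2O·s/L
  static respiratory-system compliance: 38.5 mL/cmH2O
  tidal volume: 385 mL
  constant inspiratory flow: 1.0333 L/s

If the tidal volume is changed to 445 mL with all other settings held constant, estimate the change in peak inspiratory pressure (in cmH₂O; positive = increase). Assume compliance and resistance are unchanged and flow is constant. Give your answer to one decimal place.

PIP = Vt/C + R·V̇ + PEEP (constant-flow equation of motion).
Only the elastic term changes: ΔPIP = ΔVt / C = (445 − 385) / 38.5 = 1.558 cmH2O.

1.6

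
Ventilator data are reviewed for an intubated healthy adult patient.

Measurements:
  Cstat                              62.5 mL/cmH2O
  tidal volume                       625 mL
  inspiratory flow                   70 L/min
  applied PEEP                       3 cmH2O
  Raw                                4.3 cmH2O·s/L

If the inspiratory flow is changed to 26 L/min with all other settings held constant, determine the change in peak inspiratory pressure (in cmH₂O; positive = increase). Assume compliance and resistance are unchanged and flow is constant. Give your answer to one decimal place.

Flow: 70 L/min ÷ 60 = 1.1667 L/s.
New flow: 26 L/min ÷ 60 = 0.4333 L/s.
PIP = Vt/C + R·V̇ + PEEP (constant-flow equation of motion).
Only the resistive term changes: ΔPIP = R × ΔV̇ = 4.3 × (0.4333 − 1.1667) = 4.3 × -0.7334 = -3.154 cmH2O.

-3.2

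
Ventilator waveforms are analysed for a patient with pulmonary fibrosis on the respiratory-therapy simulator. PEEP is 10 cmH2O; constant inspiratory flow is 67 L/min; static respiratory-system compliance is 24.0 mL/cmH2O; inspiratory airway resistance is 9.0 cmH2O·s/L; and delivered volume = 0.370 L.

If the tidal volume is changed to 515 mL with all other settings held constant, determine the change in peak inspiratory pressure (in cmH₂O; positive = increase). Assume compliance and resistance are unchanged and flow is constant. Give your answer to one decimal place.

6.0

PIP = Vt/C + R·V̇ + PEEP (constant-flow equation of motion).
Only the elastic term changes: ΔPIP = ΔVt / C = (515 − 370) / 24.0 = 6.042 cmH2O.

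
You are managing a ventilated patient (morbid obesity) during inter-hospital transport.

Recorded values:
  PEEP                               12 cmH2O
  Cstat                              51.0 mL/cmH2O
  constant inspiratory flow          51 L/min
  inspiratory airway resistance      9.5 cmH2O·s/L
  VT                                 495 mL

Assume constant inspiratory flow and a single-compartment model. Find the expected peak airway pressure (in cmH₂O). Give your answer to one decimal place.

Flow: 51 L/min ÷ 60 = 0.85 L/s.
Equation of motion (constant flow): PIP = Vt/C + R·V̇ + PEEP.
PIP = 495/51.0 + 9.5×0.85 + 12 = 9.706 + 8.075 + 12 = 29.781 cmH2O.

29.8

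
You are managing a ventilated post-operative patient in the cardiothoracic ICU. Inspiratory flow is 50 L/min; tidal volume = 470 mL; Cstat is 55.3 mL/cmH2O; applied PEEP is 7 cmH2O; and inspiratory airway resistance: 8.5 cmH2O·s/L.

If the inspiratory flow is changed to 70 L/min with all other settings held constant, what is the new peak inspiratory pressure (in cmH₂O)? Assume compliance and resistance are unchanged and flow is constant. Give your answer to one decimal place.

Flow: 50 L/min ÷ 60 = 0.8333 L/s.
New flow: 70 L/min ÷ 60 = 1.1667 L/s.
PIP = Vt/C + R·V̇ + PEEP (constant-flow equation of motion).
Only the resistive term changes: ΔPIP = R × ΔV̇ = 8.5 × (1.1667 − 0.8333) = 8.5 × 0.3334 = 2.834 cmH2O.
Original PIP = 470/55.3 + 8.5×0.8333 + 7 = 22.582 cmH2O; new PIP = 22.582 + (2.834) = 25.416 cmH2O.

25.4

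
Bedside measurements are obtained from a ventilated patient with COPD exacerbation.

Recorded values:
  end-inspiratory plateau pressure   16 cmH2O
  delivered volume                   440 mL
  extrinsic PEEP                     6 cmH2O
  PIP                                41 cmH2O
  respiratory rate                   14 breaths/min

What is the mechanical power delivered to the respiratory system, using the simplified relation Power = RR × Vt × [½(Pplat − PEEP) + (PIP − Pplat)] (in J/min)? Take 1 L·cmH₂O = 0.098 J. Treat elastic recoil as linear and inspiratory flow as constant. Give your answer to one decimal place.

Per-breath work = Vt × [½(Pplat−PEEP) + (PIP−Pplat)] = 0.440 × [0.5×10.0 + 25.0] = 0.440 × 30.0 = 13.2 L·cmH2O.
Power = 14 × 13.2 = 184.8 L·cmH2O/min.
× 0.098 J/(L·cmH2O) → 18.11 J/min.

18.1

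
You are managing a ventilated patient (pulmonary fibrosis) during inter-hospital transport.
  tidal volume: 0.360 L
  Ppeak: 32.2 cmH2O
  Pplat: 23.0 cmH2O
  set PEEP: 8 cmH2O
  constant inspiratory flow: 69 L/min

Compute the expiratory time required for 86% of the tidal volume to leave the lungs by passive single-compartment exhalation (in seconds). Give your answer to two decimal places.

0.38

Flow: 69 L/min ÷ 60 = 1.15 L/s.
R = (PIP − Pplat)/V̇ = (32.2 − 23.0) / 1.15 = 9.2/1.15 = 8.0 cmH2O·s/L.
C = Vt/(Pplat − PEEP) = 360.0 / (23.0 − 8) = 360.0/15.0 = 24.0 mL/cmH2O.
τ = R × C = 8.0 × 0.024 L/cmH2O = 0.192 s.
t = −τ·ln(1 − 0.86) = −0.192·ln(0.14) = 0.3775 s.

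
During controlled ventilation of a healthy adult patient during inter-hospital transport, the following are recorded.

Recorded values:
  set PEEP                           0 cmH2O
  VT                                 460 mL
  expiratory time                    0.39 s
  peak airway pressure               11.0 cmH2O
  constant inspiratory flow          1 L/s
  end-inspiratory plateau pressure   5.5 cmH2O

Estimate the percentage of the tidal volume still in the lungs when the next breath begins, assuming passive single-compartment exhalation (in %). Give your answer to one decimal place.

42.8

R = (PIP − Pplat)/V̇ = (11.0 − 5.5) / 1 = 5.5/1 = 5.5 cmH2O·s/L.
C = Vt/(Pplat − PEEP) = 460.0 / (5.5 − 0) = 460.0/5.5 = 83.636 mL/cmH2O.
τ = R × C = 5.5 × 0.08364 L/cmH2O = 0.46 s.
Fraction remaining at end-expiration = e^(−Te/τ) = e^(−0.39/0.46) = 0.4283 → 42.83%.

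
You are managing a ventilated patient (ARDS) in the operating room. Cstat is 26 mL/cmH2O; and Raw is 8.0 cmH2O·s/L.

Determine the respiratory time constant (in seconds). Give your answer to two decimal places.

0.21

τ = R × C = 8.0 × 26 mL/cmH2O = 8.0 × 0.026 L/cmH2O = 0.208 s.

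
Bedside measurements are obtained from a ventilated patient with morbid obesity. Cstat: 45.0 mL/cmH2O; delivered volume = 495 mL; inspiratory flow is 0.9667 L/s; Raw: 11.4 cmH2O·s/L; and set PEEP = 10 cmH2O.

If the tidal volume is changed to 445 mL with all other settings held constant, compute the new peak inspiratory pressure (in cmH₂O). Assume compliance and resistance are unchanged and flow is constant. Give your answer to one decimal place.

PIP = Vt/C + R·V̇ + PEEP (constant-flow equation of motion).
Only the elastic term changes: ΔPIP = ΔVt / C = (445 − 495) / 45.0 = -1.111 cmH2O.
Original PIP = 495/45.0 + 11.4×0.9667 + 10 = 32.02 cmH2O; new PIP = 32.02 + (-1.111) = 30.909 cmH2O.

30.9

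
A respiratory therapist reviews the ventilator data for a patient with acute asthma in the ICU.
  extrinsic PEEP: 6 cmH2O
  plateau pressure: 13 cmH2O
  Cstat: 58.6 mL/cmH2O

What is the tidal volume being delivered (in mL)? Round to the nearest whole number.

410

Vt = Cstat × (Pplat − PEEP) = 58.6 × (13 − 6) = 58.6 × 7.0 = 410.2 mL.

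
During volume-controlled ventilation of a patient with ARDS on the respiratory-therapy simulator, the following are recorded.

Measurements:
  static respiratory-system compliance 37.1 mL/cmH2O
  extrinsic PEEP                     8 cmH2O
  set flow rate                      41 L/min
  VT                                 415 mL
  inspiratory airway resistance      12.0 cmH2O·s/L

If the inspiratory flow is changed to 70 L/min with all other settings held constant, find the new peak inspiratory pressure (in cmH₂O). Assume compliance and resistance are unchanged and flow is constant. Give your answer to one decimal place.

33.2

Flow: 41 L/min ÷ 60 = 0.6833 L/s.
New flow: 70 L/min ÷ 60 = 1.1667 L/s.
PIP = Vt/C + R·V̇ + PEEP (constant-flow equation of motion).
Only the resistive term changes: ΔPIP = R × ΔV̇ = 12.0 × (1.1667 − 0.6833) = 12.0 × 0.4834 = 5.801 cmH2O.
Original PIP = 415/37.1 + 12.0×0.6833 + 8 = 27.386 cmH2O; new PIP = 27.386 + (5.801) = 33.187 cmH2O.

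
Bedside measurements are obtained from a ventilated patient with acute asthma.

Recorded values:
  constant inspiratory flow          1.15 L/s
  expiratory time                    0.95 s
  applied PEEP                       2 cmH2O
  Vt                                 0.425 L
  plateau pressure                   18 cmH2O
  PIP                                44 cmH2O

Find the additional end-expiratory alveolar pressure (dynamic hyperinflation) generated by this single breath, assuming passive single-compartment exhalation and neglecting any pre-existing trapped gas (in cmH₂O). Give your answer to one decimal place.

R = (PIP − Pplat)/V̇ = (44 − 18) / 1.15 = 26.0/1.15 = 22.609 cmH2O·s/L.
C = Vt/(Pplat − PEEP) = 425.0 / (18 − 2) = 425.0/16.0 = 26.563 mL/cmH2O.
τ = R × C = 22.609 × 0.02656 L/cmH2O = 0.6005 s.
Fraction remaining = e^(−Te/τ) = e^(−0.95/0.6005) = 0.2056; trapped volume = 425.0 × 0.2056 = 87.38 mL.
Additional alveolar pressure from trapping ≈ V_trapped / C = 87.38 / 26.563 = 3.29 cmH2O.

3.3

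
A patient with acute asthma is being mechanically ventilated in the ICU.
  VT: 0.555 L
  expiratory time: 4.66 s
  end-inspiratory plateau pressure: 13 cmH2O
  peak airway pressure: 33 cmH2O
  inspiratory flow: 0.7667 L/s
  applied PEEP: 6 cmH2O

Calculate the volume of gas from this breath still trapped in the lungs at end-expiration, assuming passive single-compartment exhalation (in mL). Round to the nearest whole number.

R = (PIP − Pplat)/V̇ = (33 − 13) / 0.7667 = 20.0/0.7667 = 26.086 cmH2O·s/L.
C = Vt/(Pplat − PEEP) = 555.0 / (13 − 6) = 555.0/7.0 = 79.286 mL/cmH2O.
τ = R × C = 26.086 × 0.07929 L/cmH2O = 2.068 s.
Fraction remaining = e^(−Te/τ) = e^(−4.66/2.068) = 0.105.
Trapped volume = 555.0 × 0.105 = 58.275 mL.

58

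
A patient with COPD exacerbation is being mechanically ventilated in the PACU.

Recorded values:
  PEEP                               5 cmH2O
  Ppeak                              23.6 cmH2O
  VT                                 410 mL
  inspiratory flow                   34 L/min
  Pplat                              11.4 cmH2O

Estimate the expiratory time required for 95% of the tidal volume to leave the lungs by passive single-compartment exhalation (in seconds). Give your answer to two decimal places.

4.13

Flow: 34 L/min ÷ 60 = 0.5667 L/s.
R = (PIP − Pplat)/V̇ = (23.6 − 11.4) / 0.5667 = 12.2/0.5667 = 21.528 cmH2O·s/L.
C = Vt/(Pplat − PEEP) = 410.0 / (11.4 − 5) = 410.0/6.4 = 64.063 mL/cmH2O.
τ = R × C = 21.528 × 0.06406 L/cmH2O = 1.379 s.
t = −τ·ln(1 − 0.95) = −1.379·ln(0.05) = 4.131 s.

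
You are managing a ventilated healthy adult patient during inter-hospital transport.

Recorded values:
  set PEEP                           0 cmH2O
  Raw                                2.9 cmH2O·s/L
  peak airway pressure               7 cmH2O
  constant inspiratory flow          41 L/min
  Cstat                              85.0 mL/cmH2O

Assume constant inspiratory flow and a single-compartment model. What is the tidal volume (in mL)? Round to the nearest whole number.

Flow: 41 L/min ÷ 60 = 0.6833 L/s.
Equation of motion (constant flow): PIP = Vt/C + R·V̇ + PEEP.
Vt/C = PIP − R·V̇ − PEEP = 7 − 1.982 − 0 = 5.018 cmH2O.
Vt = C × 5.018 = 85.0 × 5.018 = 426.53 mL.

427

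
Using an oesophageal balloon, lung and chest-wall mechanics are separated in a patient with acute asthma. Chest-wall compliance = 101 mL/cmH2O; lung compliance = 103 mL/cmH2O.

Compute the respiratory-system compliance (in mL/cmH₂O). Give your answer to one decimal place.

Lung and chest wall are elastances in series: 1/Crs = 1/CL + 1/Ccw.
1/Crs = 1/103 + 1/101 = 0.01961.
Crs = 50.994 mL/cmH2O.

51.0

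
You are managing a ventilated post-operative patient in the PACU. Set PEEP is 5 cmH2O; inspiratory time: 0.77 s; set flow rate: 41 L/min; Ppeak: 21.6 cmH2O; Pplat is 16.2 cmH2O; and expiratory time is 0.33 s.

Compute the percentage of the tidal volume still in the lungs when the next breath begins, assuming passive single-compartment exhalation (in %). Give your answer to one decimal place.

41.1

Flow: 41 L/min ÷ 60 = 0.6833 L/s.
Vt = flow × Ti = 0.6833 L/s × 0.77 s × 1000 mL/L = 526.14 mL.
R = (PIP − Pplat)/V̇ = (21.6 − 16.2) / 0.6833 = 5.4/0.6833 = 7.903 cmH2O·s/L.
C = Vt/(Pplat − PEEP) = 526.14 / (16.2 − 5) = 526.14/11.2 = 46.977 mL/cmH2O.
τ = R × C = 7.903 × 0.04698 L/cmH2O = 0.3713 s.
Fraction remaining at end-expiration = e^(−Te/τ) = e^(−0.33/0.3713) = 0.4112 → 41.12%.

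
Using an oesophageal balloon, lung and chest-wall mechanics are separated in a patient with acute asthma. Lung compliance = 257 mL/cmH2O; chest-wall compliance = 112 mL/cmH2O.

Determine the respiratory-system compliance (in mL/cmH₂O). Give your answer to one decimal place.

Lung and chest wall are elastances in series: 1/Crs = 1/CL + 1/Ccw.
1/Crs = 1/257 + 1/112 = 0.01282.
Crs = 78.003 mL/cmH2O.

78.0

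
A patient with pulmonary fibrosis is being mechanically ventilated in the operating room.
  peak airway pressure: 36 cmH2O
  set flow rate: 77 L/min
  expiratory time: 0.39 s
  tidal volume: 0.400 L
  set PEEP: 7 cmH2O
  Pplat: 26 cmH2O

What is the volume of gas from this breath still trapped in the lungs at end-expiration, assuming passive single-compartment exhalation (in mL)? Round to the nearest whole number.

Flow: 77 L/min ÷ 60 = 1.2833 L/s.
R = (PIP − Pplat)/V̇ = (36 − 26) / 1.2833 = 10.0/1.2833 = 7.792 cmH2O·s/L.
C = Vt/(Pplat − PEEP) = 400.0 / (26 − 7) = 400.0/19.0 = 21.053 mL/cmH2O.
τ = R × C = 7.792 × 0.02105 L/cmH2O = 0.164 s.
Fraction remaining = e^(−Te/τ) = e^(−0.39/0.164) = 0.09273.
Trapped volume = 400.0 × 0.09273 = 37.092 mL.

37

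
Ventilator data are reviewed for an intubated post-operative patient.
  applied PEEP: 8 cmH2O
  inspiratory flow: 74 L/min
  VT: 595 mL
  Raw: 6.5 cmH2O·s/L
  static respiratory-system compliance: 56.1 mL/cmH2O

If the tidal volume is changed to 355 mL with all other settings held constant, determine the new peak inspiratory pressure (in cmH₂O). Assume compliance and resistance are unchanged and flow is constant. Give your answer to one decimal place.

Flow: 74 L/min ÷ 60 = 1.2333 L/s.
PIP = Vt/C + R·V̇ + PEEP (constant-flow equation of motion).
Only the elastic term changes: ΔPIP = ΔVt / C = (355 − 595) / 56.1 = -4.278 cmH2O.
Original PIP = 595/56.1 + 6.5×1.2333 + 8 = 26.623 cmH2O; new PIP = 26.623 + (-4.278) = 22.345 cmH2O.

22.3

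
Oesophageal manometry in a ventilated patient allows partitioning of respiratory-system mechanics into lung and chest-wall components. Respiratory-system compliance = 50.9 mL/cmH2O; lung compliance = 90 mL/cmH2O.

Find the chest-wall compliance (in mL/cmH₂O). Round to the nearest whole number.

117

1/Ccw = 1/Crs − 1/CL.
1/Ccw = 1/50.9 − 1/90 = 0.008535.
Ccw = 117.16 mL/cmH2O.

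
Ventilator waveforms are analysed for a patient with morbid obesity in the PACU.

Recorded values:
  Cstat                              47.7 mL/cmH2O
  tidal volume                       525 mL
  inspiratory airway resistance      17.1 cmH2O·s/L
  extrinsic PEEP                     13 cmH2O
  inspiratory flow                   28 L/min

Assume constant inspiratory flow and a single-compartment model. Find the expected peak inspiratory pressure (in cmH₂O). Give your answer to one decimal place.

32.0

Flow: 28 L/min ÷ 60 = 0.4667 L/s.
Equation of motion (constant flow): PIP = Vt/C + R·V̇ + PEEP.
PIP = 525/47.7 + 17.1×0.4667 + 13 = 11.006 + 7.981 + 13 = 31.987 cmH2O.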